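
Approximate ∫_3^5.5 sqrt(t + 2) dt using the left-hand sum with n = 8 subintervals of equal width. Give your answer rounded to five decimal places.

Δt = (5.5 − 3)/8 = 0.3125.
Left endpoints: 3, 3.3125, 3.625, 3.9375, 4.25, 4.5625, 4.875, 5.1875.
f(3) ≈ 2.23607, f(3.3125) ≈ 2.30489, f(3.625) ≈ 2.37171, f(3.9375) ≈ 2.43670, f(4.25) ≈ 2.50000, f(4.5625) ≈ 2.56174, f(4.875) ≈ 2.62202, f(5.1875) ≈ 2.68095.
Sum = Δt · [f(3) + f(3.3125) + f(3.625) + ...].
Sum ≈ 6.16065.

6.16065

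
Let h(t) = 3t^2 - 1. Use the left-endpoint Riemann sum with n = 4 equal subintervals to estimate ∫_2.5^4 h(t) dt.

Δt = (4 − 2.5)/4 = 0.375.
Left endpoints: 2.5, 2.875, 3.25, 3.625.
h(2.5) = 17.75, h(2.875) = 23.796875, h(3.25) = 30.6875, h(3.625) = 38.421875.
Sum = Δt · [h(2.5) + h(2.875) + h(3.25) + h(3.625)].
Sum = 41.49609375.

41.49609375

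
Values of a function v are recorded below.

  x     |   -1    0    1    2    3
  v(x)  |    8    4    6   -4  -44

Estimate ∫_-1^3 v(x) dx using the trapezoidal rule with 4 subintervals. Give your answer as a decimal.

-12

Δx = 1.
T_4 = (1/2)·[8 + 2·4 + 2·6 + 2·(-4) + (-44)] = -12.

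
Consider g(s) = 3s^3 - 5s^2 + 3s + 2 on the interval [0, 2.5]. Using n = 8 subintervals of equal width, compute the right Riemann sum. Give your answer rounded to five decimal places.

Δs = (2.5 − 0)/8 = 0.3125.
Right endpoints: 0.3125, 0.625, 0.9375, 1.25, 1.5625, 1.875, 2.1875, 2.5.
g(0.3125) = 10407/4096, g(0.625) = 1359/512, g(0.9375) = 11837/4096, g(1.25) = 3.796875, g(1.5625) = 24267/4096, g(1.875) = 5029/512, g(2.1875) = 65697/4096, g(2.5) = 25.125.
Sum = Δs · [g(0.3125) + g(0.625) + g(0.9375) + ...].
Sum ≈ 21.49780.

21.49780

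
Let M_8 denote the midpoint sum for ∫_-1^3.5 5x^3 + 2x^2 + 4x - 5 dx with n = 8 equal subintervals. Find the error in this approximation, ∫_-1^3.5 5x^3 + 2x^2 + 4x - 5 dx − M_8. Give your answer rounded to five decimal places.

2.46204

Exact integral: ∫_-1^3.5 f(x) dx = 215.578125.
M_8 ≈ 213.1160889.
Error ≈ 215.578125 − 213.1160889 ≈ 2.46204.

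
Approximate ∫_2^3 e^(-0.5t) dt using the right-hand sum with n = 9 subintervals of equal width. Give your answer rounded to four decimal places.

Δt = (3 − 2)/9 = 1/9.
Right endpoints: 19/9, 20/9, 7/3, 22/9, 23/9, 8/3, 25/9, 26/9, 3.
f(19/9) ≈ 0.3480, f(20/9) ≈ 0.3292, f(7/3) ≈ 0.3114, f(22/9) ≈ 0.2946, f(23/9) ≈ 0.2787, f(8/3) ≈ 0.2636, f(25/9) ≈ 0.2494, f(26/9) ≈ 0.2359, f(3) ≈ 0.2231.
Sum = Δt · [f(19/9) + f(20/9) + f(7/3) + ...].
Sum ≈ 0.2815.

0.2815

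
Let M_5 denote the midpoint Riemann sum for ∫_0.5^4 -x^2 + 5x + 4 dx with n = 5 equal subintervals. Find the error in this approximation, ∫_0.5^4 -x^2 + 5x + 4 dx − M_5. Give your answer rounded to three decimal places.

Exact integral: ∫_0.5^4 f(x) dx ≈ 32.08333.
M_5 = 32.22625.
Error ≈ 32.08333 − 32.22625 ≈ -0.143.

-0.143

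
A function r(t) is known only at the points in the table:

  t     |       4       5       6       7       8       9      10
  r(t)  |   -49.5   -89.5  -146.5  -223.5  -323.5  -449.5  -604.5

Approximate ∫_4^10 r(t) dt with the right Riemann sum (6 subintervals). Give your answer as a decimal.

Δt = 1.
Sum = 1·[(-89.5) + (-146.5) + (-223.5) + (-323.5) + (-449.5) + (-604.5)] = -1837.

-1837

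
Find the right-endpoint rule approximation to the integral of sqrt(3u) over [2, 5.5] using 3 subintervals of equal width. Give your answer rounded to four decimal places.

Δu = (5.5 − 2)/3 = 7/6.
Right endpoints: 19/6, 13/3, 5.5.
f(19/6) ≈ 3.0822, f(13/3) ≈ 3.6056, f(5.5) ≈ 4.0620.
Sum = Δu · [f(19/6) + f(13/3) + f(5.5)].
Sum ≈ 12.5414.

12.5414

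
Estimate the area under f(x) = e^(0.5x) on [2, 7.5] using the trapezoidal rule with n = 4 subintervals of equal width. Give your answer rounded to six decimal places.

Δx = (7.5 − 2)/4 = 1.375.
f(2) ≈ 2.718282, f(3.375) ≈ 5.405949, f(4.75) ≈ 10.751013, f(6.125) ≈ 21.380943, f(7.5) ≈ 42.521082.
T_4 = (Δx/2)·[f(x_0) + 2f(x_1) + 2f(x_2) + 2f(x_3) + f(x_4)].
Sum ≈ 82.716682.

82.716682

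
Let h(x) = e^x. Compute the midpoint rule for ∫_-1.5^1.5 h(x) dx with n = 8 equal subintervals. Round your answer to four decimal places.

4.2337

Δx = (1.5 − (-1.5))/8 = 0.375.
Midpoints: -1.3125, -0.9375, -0.5625, -0.1875, 0.1875, 0.5625, 0.9375, 1.3125.
h(-1.3125) ≈ 0.2691, h(-0.9375) ≈ 0.3916, h(-0.5625) ≈ 0.5698, h(-0.1875) ≈ 0.8290, h(0.1875) ≈ 1.2062, h(0.5625) ≈ 1.7551, h(0.9375) ≈ 2.5536, h(1.3125) ≈ 3.7155.
Sum = Δx · [h(-1.3125) + h(-0.9375) + h(-0.5625) + ...].
Sum ≈ 4.2337.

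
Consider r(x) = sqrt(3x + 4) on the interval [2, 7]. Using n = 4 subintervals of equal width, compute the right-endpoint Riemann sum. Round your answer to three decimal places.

21.876

Δx = (7 − 2)/4 = 1.25.
Right endpoints: 3.25, 4.5, 5.75, 7.
r(3.25) ≈ 3.708, r(4.5) ≈ 4.183, r(5.75) ≈ 4.610, r(7) ≈ 5.000.
Sum = Δx · [r(3.25) + r(4.5) + r(5.75) + r(7)].
Sum ≈ 21.876.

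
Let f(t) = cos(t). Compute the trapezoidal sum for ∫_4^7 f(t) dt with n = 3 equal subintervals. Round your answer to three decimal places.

Δt = (7 − 4)/3 = 1.
f(4) ≈ -0.654, f(5) ≈ 0.284, f(6) ≈ 0.960, f(7) ≈ 0.754.
T_3 = (Δt/2)·[f(t_0) + 2f(t_1) + 2f(t_2) + f(t_3)].
Sum ≈ 1.294.

1.294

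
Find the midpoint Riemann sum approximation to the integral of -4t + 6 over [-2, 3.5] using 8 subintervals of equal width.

Δt = (3.5 − (-2))/8 = 0.6875.
Midpoints: -1.65625, -0.96875, -0.28125, 0.40625, 1.09375, 1.78125, 2.46875, 3.15625.
f(-1.65625) = 12.625, f(-0.96875) = 9.875, f(-0.28125) = 7.125, f(0.40625) = 4.375, f(1.09375) = 1.625, f(1.78125) = -1.125, f(2.46875) = -3.875, f(3.15625) = -6.625.
Sum = Δt · [f(-1.65625) + f(-0.96875) + f(-0.28125) + ...].
Sum = 16.5.

16.5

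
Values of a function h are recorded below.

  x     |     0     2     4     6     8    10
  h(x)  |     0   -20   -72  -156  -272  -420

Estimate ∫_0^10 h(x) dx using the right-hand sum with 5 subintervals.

Δx = 2.
Sum = 2·[(-20) + (-72) + (-156) + (-272) + (-420)] = -1880.

-1880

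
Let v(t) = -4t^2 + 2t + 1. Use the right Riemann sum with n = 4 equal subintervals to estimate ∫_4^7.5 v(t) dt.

Δt = (7.5 − 4)/4 = 0.875.
Right endpoints: 4.875, 5.75, 6.625, 7.5.
v(4.875) = -84.3125, v(5.75) = -119.75, v(6.625) = -161.3125, v(7.5) = -209.
Sum = Δt · [v(4.875) + v(5.75) + v(6.625) + v(7.5)].
Sum = -502.578125.

-502.578125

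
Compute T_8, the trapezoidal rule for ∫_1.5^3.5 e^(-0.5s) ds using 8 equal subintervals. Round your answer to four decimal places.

0.5980

Δs = (3.5 − 1.5)/8 = 0.25.
f(1.5) ≈ 0.4724, f(1.75) ≈ 0.4169, f(2) ≈ 0.3679, f(2.25) ≈ 0.3247, f(2.5) ≈ 0.2865, f(2.75) ≈ 0.2528, f(3) ≈ 0.2231, f(3.25) ≈ 0.1969, f(3.5) ≈ 0.1738.
T_8 = (Δs/2)·[f(s_0) + 2f(s_1) + ... + 2f(s_{7}) + f(s_8)].
Sum ≈ 0.5980.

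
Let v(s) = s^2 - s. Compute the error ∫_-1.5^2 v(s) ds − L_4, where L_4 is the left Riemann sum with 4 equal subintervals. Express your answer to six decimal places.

Exact integral: ∫_-1.5^2 v(s) ds ≈ 2.91666667.
L_4 = 4.12890625.
Error ≈ 2.91666667 − 4.12890625 ≈ -1.212240.

-1.212240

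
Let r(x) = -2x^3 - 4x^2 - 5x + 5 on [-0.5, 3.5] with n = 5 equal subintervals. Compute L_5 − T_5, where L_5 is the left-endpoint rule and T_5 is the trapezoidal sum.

L_5 = -86.28.
T_5 = -147.88.
L_5 − T_5 = 61.6.

61.6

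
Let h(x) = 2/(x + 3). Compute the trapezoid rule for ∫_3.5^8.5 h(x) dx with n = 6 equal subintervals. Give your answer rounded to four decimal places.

Δx = (8.5 − 3.5)/6 = 5/6.
h(3.5) = 4/13, h(13/3) = 3/11, h(31/6) = 12/49, h(6) = 2/9, h(41/6) = 12/59, h(23/3) = 0.1875, h(8.5) = 4/23.
T_6 = (Δx/2)·[h(x_0) + 2h(x_1) + ... + 2h(x_{5}) + h(x_6)].
Sum ≈ 1.1429.

1.1429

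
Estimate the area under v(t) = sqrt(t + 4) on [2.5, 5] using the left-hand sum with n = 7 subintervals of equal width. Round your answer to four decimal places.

6.8714

Δt = (5 − 2.5)/7 = 5/14.
Left endpoints: 2.5, 20/7, 45/14, 25/7, 55/14, 30/7, 65/14.
v(2.5) ≈ 2.5495, v(20/7) ≈ 2.6186, v(45/14) ≈ 2.6859, v(25/7) ≈ 2.7516, v(55/14) ≈ 2.8158, v(30/7) ≈ 2.8785, v(65/14) ≈ 2.9399.
Sum = Δt · [v(2.5) + v(20/7) + v(45/14) + ...].
Sum ≈ 6.8714.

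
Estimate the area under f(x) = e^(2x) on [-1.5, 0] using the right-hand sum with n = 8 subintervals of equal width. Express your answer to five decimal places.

Δx = (0 − (-1.5))/8 = 0.1875.
Right endpoints: -1.3125, -1.125, -0.9375, -0.75, -0.5625, -0.375, -0.1875, 0.
f(-1.3125) ≈ 0.07244, f(-1.125) ≈ 0.10540, f(-0.9375) ≈ 0.15335, f(-0.75) ≈ 0.22313, f(-0.5625) ≈ 0.32465, f(-0.375) ≈ 0.47237, f(-0.1875) ≈ 0.68729, f(0) ≈ 1.00000.
Sum = Δx · [f(-1.3125) + f(-1.125) + f(-0.9375) + ...].
Sum ≈ 0.56974.

0.56974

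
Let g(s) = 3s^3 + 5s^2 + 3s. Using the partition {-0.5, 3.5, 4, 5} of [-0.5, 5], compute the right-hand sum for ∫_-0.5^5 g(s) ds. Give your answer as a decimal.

1458.5

Subinterval widths: 4, 0.5, 1.
Right endpoints: 3.5, 4, 5.
g(3.5) = 200.375, g(4) = 284, g(5) = 515.
Sum = Σ Δs_i · g(s_i).
Sum = 1458.5.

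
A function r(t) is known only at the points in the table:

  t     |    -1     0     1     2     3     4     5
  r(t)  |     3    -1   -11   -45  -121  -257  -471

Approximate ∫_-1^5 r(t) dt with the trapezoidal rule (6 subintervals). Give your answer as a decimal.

-669

Δt = 1.
T_6 = (1/2)·[3 + 2·(-1) + 2·(-11) + 2·(-45) + 2·(-121) + 2·(-257) + (-471)] = -669.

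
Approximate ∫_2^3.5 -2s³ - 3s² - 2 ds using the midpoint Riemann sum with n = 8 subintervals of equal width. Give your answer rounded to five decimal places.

-104.82056

Δs = (3.5 − 2)/8 = 0.1875.
Midpoints: 2.09375, 2.28125, 2.46875, 2.65625, 2.84375, 3.03125, 3.21875, 3.40625.
f(2.09375) = -549003/16384, f(2.28125) = -677577/16384, f(2.46875) = -825375/16384, f(2.65625) = -993693/16384, f(2.84375) = -1183827/16384, f(3.03125) = -1397073/16384, f(3.21875) = -1634727/16384, f(3.40625) = -1898085/16384.
Sum = Δs · [f(2.09375) + f(2.28125) + f(2.46875) + ...].
Sum ≈ -104.82056.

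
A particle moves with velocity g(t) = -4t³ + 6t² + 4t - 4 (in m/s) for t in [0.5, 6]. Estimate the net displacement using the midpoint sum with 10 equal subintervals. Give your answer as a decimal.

-810.1121875

Δt = (6 − 0.5)/10 = 0.55.
Midpoints: 0.775, 1.325, 1.875, 2.425, 2.975, 3.525, 4.075, 4.625, 5.175, 5.725.
g(0.775) = 0.8418125, g(1.325) = 2.5289375, g(1.875) = -1.7734375, g(2.425) = -16.0583125, g(2.975) = -44.3186875, g(3.525) = -90.5475625, g(4.075) = -158.7379375, g(4.625) = -252.8828125, g(5.175) = -376.9751875, g(5.725) = -535.0080625.
Sum = Δt · [g(0.775) + g(1.325) + g(1.875) + ...].
Sum = -810.1121875.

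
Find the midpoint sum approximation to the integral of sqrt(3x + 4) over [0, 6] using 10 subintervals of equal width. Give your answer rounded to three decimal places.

21.160

Δx = (6 − 0)/10 = 0.6.
Midpoints: 0.3, 0.9, 1.5, 2.1, 2.7, 3.3, 3.9, 4.5, 5.1, 5.7.
f(0.3) ≈ 2.214, f(0.9) ≈ 2.588, f(1.5) ≈ 2.915, f(2.1) ≈ 3.209, f(2.7) ≈ 3.479, f(3.3) ≈ 3.728, f(3.9) ≈ 3.962, f(4.5) ≈ 4.183, f(5.1) ≈ 4.393, f(5.7) ≈ 4.593.
Sum = Δx · [f(0.3) + f(0.9) + f(1.5) + ...].
Sum ≈ 21.160.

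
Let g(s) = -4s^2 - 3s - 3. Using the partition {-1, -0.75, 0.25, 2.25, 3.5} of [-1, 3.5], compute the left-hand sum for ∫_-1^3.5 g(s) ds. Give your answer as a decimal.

-49.5

Subinterval widths: 0.25, 1, 2, 1.25.
Left endpoints: -1, -0.75, 0.25, 2.25.
g(-1) = -4, g(-0.75) = -3, g(0.25) = -4, g(2.25) = -30.
Sum = Σ Δs_i · g(s_i).
Sum = -49.5.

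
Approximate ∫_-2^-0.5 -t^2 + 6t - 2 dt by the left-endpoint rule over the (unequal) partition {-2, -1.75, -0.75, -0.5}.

Subinterval widths: 0.25, 1, 0.25.
Left endpoints: -2, -1.75, -0.75.
f(-2) = -18, f(-1.75) = -15.5625, f(-0.75) = -7.0625.
Sum = Σ Δt_i · f(t_i).
Sum = -21.828125.

-21.828125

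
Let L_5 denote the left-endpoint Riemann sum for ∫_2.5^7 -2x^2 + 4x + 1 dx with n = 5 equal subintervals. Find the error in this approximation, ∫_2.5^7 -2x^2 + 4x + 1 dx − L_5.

Exact integral: ∫_2.5^7 f(x) dx = -128.25.
L_5 = -99.09.
Error = -128.25 − (-99.09) = -29.16.

-29.16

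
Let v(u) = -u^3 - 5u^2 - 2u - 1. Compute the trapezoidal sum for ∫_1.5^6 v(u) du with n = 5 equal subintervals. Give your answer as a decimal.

Δu = (6 − 1.5)/5 = 0.9.
v(1.5) = -18.625, v(2.4) = -48.424, v(3.3) = -97.987, v(4.2) = -171.688, v(5.1) = -273.901, v(6) = -409.
T_5 = (Δu/2)·[v(u_0) + 2v(u_1) + ... + 2v(u_{4}) + v(u_5)].
Sum = -725.23125.

-725.23125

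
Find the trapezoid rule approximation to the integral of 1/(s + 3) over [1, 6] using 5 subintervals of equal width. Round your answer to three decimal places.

Δs = (6 − 1)/5 = 1.
f(1) = 0.25, f(2) = 0.2, f(3) = 1/6, f(4) = 1/7, f(5) = 0.125, f(6) = 1/9.
T_5 = (Δs/2)·[f(s_0) + 2f(s_1) + ... + 2f(s_{4}) + f(s_5)].
Sum ≈ 0.815.

0.815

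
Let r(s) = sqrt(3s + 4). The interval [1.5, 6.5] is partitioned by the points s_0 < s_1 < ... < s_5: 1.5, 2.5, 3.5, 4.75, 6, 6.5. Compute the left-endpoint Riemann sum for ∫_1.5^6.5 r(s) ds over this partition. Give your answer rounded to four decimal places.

Subinterval widths: 1, 1, 1.25, 1.25, 0.5.
Left endpoints: 1.5, 2.5, 3.5, 4.75, 6.
r(1.5) ≈ 2.9155, r(2.5) ≈ 3.3912, r(3.5) ≈ 3.8079, r(4.75) ≈ 4.2720, r(6) ≈ 4.6904.
Sum = Σ Δs_i · r(s_i).
Sum ≈ 18.7517.

18.7517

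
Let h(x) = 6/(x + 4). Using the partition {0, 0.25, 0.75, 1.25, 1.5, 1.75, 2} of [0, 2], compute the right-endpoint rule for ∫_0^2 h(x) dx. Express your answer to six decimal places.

2.339546

Subinterval widths: 0.25, 0.5, 0.5, 0.25, 0.25, 0.25.
Right endpoints: 0.25, 0.75, 1.25, 1.5, 1.75, 2.
h(0.25) = 24/17, h(0.75) = 24/19, h(1.25) = 8/7, h(1.5) = 12/11, h(1.75) = 24/23, h(2) = 1.
Sum = Σ Δx_i · h(x_i).
Sum ≈ 2.339546.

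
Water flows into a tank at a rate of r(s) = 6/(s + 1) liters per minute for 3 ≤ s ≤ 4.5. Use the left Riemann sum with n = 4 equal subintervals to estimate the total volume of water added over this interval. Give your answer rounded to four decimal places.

1.9895

Δs = (4.5 − 3)/4 = 0.375.
Left endpoints: 3, 3.375, 3.75, 4.125.
r(3) = 1.5, r(3.375) = 48/35, r(3.75) = 24/19, r(4.125) = 48/41.
Sum = Δs · [r(3) + r(3.375) + r(3.75) + r(4.125)].
Sum ≈ 1.9895.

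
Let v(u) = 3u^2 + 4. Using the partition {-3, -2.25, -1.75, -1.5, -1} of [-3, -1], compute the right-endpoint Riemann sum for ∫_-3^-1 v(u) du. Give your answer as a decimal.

27.171875

Subinterval widths: 0.75, 0.5, 0.25, 0.5.
Right endpoints: -2.25, -1.75, -1.5, -1.
v(-2.25) = 19.1875, v(-1.75) = 13.1875, v(-1.5) = 10.75, v(-1) = 7.
Sum = Σ Δu_i · v(u_i).
Sum = 27.171875.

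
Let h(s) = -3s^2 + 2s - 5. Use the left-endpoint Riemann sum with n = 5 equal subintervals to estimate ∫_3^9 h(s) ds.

-541.92

Δs = (9 − 3)/5 = 1.2.
Left endpoints: 3, 4.2, 5.4, 6.6, 7.8.
h(3) = -26, h(4.2) = -49.52, h(5.4) = -81.68, h(6.6) = -122.48, h(7.8) = -171.92.
Sum = Δs · [h(3) + h(4.2) + h(5.4) + h(6.6) + h(7.8)].
Sum = -541.92.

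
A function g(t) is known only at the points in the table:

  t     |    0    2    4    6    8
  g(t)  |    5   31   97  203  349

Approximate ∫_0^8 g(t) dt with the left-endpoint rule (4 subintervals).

Δt = 2.
Sum = 2·[5 + 31 + 97 + 203] = 672.

672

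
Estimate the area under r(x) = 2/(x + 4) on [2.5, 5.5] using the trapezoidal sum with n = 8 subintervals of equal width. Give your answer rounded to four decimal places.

Δx = (5.5 − 2.5)/8 = 0.375.
r(2.5) = 4/13, r(2.875) = 16/55, r(3.25) = 8/29, r(3.625) = 16/61, r(4) = 0.25, r(4.375) = 16/67, r(4.75) = 8/35, r(5.125) = 16/73, r(5.5) = 4/19.
T_8 = (Δx/2)·[r(x_0) + 2r(x_1) + ... + 2r(x_{7}) + r(x_8)].
Sum ≈ 0.7593.

0.7593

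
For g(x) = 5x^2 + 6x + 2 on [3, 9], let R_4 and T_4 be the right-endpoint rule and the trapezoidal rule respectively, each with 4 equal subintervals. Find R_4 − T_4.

297

R_4 = 1706.25.
T_4 = 1409.25.
R_4 − T_4 = 297.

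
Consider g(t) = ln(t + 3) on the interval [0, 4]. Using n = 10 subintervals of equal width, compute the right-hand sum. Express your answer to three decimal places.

6.492

Δt = (4 − 0)/10 = 0.4.
Right endpoints: 0.4, 0.8, 1.2, 1.6, 2, 2.4, 2.8, 3.2, 3.6, 4.
g(0.4) ≈ 1.224, g(0.8) ≈ 1.335, g(1.2) ≈ 1.435, g(1.6) ≈ 1.526, g(2) ≈ 1.609, g(2.4) ≈ 1.686, g(2.8) ≈ 1.758, g(3.2) ≈ 1.825, g(3.6) ≈ 1.887, g(4) ≈ 1.946.
Sum = Δt · [g(0.4) + g(0.8) + g(1.2) + ...].
Sum ≈ 6.492.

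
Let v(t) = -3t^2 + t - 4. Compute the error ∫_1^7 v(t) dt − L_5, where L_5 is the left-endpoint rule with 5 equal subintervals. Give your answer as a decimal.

-78.48

Exact integral: ∫_1^7 v(t) dt = -342.
L_5 = -263.52.
Error = -342 − (-263.52) = -78.48.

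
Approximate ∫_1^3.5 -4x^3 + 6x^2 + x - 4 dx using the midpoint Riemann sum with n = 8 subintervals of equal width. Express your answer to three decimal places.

-69.260

Δx = (3.5 − 1)/8 = 0.3125.
Midpoints: 1.15625, 1.46875, 1.78125, 2.09375, 2.40625, 2.71875, 3.03125, 3.34375.
f(1.15625) = -8237/8192, f(1.46875) = -18527/8192, f(1.78125) = -47417/8192, f(2.09375) = -100907/8192, f(2.40625) = -184997/8192, f(2.71875) = -305687/8192, f(3.03125) = -468977/8192, f(3.34375) = -680867/8192.
Sum = Δx · [f(1.15625) + f(1.46875) + f(1.78125) + ...].
Sum ≈ -69.260.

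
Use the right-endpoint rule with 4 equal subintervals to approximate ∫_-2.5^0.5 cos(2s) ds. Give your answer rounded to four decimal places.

0.0490

Δs = (0.5 − (-2.5))/4 = 0.75.
Right endpoints: -1.75, -1, -0.25, 0.5.
f(-1.75) ≈ -0.9365, f(-1) ≈ -0.4161, f(-0.25) ≈ 0.8776, f(0.5) ≈ 0.5403.
Sum = Δs · [f(-1.75) + f(-1) + f(-0.25) + f(0.5)].
Sum ≈ 0.0490.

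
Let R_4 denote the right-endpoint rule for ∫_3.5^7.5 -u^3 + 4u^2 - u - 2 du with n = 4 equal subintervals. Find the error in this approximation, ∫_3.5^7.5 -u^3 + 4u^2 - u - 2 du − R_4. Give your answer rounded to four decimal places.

Exact integral: ∫_3.5^7.5 f(u) du ≈ -278.166667.
R_4 = -390.
Error ≈ -278.166667 − (-390) ≈ 111.8333.

111.8333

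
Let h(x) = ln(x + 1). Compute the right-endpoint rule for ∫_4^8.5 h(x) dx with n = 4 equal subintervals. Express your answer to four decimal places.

Δx = (8.5 − 4)/4 = 1.125.
Right endpoints: 5.125, 6.25, 7.375, 8.5.
h(5.125) ≈ 1.8124, h(6.25) ≈ 1.9810, h(7.375) ≈ 2.1253, h(8.5) ≈ 2.2513.
Sum = Δx · [h(5.125) + h(6.25) + h(7.375) + h(8.5)].
Sum ≈ 9.1912.

9.1912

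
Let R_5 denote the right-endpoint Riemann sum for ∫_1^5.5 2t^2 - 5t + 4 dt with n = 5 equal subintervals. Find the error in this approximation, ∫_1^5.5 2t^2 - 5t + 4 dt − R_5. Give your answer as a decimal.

-17.415

Exact integral: ∫_1^5.5 f(t) dt = 55.125.
R_5 = 72.54.
Error = 55.125 − 72.54 = -17.415.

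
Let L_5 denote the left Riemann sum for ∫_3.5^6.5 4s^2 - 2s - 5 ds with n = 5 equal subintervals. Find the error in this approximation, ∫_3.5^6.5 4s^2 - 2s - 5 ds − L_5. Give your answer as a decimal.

Exact integral: ∫_3.5^6.5 f(s) ds = 264.
L_5 = 230.52.
Error = 264 − 230.52 = 33.48.

33.48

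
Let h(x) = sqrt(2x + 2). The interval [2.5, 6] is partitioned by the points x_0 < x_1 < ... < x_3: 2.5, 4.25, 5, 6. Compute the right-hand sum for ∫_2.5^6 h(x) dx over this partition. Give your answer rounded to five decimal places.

12.01038

Subinterval widths: 1.75, 0.75, 1.
Right endpoints: 4.25, 5, 6.
h(4.25) ≈ 3.24037, h(5) ≈ 3.46410, h(6) ≈ 3.74166.
Sum = Σ Δx_i · h(x_i).
Sum ≈ 12.01038.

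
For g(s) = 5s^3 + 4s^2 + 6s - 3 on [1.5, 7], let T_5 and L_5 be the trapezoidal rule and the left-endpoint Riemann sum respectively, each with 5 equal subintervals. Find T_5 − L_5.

T_5 = 3646.65125.
L_5 = 2591.6825.
T_5 − L_5 = 1054.96875.

1054.96875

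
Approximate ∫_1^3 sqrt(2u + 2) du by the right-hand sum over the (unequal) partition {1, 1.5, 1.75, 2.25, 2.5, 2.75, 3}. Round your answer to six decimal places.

5.032289

Subinterval widths: 0.5, 0.25, 0.5, 0.25, 0.25, 0.25.
Right endpoints: 1.5, 1.75, 2.25, 2.5, 2.75, 3.
f(1.5) ≈ 2.236068, f(1.75) ≈ 2.345208, f(2.25) ≈ 2.549510, f(2.5) ≈ 2.645751, f(2.75) ≈ 2.738613, f(3) ≈ 2.828427.
Sum = Σ Δu_i · f(u_i).
Sum ≈ 5.032289.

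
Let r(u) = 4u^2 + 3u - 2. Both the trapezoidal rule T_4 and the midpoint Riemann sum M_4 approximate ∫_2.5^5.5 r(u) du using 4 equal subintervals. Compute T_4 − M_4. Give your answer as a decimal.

1.6875

T_4 = 232.125.
M_4 = 230.4375.
T_4 − M_4 = 1.6875.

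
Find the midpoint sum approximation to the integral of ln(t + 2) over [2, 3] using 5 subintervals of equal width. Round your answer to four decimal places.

1.5021

Δt = (3 − 2)/5 = 0.2.
Midpoints: 2.1, 2.3, 2.5, 2.7, 2.9.
f(2.1) ≈ 1.4110, f(2.3) ≈ 1.4586, f(2.5) ≈ 1.5041, f(2.7) ≈ 1.5476, f(2.9) ≈ 1.5892.
Sum = Δt · [f(2.1) + f(2.3) + f(2.5) + f(2.7) + f(2.9)].
Sum ≈ 1.5021.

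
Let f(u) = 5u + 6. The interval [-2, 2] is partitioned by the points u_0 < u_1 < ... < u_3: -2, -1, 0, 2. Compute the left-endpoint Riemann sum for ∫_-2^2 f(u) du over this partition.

Subinterval widths: 1, 1, 2.
Left endpoints: -2, -1, 0.
f(-2) = -4, f(-1) = 1, f(0) = 6.
Sum = Σ Δu_i · f(u_i).
Sum = 9.

9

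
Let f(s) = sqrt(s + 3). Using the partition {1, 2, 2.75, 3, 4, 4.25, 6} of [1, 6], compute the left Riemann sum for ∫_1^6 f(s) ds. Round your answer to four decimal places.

Subinterval widths: 1, 0.75, 0.25, 1, 0.25, 1.75.
Left endpoints: 1, 2, 2.75, 3, 4, 4.25.
f(1) ≈ 2.0000, f(2) ≈ 2.2361, f(2.75) ≈ 2.3979, f(3) ≈ 2.4495, f(4) ≈ 2.6458, f(4.25) ≈ 2.6926.
Sum = Σ Δs_i · f(s_i).
Sum ≈ 12.0995.

12.0995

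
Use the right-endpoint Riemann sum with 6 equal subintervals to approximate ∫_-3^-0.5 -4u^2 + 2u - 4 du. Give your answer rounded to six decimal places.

Δu = (-0.5 − (-3))/6 = 5/12.
Right endpoints: -31/12, -13/6, -1.75, -4/3, -11/12, -0.5.
f(-31/12) = -1291/36, f(-13/6) = -244/9, f(-1.75) = -19.75, f(-4/3) = -124/9, f(-11/12) = -331/36, f(-0.5) = -6.
Sum = Δu · [f(-31/12) + f(-13/6) + f(-1.75) + ...].
Sum ≈ -46.539352.

-46.539352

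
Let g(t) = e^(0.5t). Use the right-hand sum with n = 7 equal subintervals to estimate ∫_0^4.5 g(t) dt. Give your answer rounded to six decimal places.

Δt = (4.5 − 0)/7 = 9/14.
Right endpoints: 9/14, 9/7, 27/14, 18/7, 45/14, 27/7, 4.5.
g(9/14) ≈ 1.379096, g(9/7) ≈ 1.901907, g(27/14) ≈ 2.622913, g(18/7) ≈ 3.617251, g(45/14) ≈ 4.988538, g(27/7) ≈ 6.879675, g(4.5) ≈ 9.487736.
Sum = Δt · [g(9/14) + g(9/7) + g(27/14) + ...].
Sum ≈ 19.849575.

19.849575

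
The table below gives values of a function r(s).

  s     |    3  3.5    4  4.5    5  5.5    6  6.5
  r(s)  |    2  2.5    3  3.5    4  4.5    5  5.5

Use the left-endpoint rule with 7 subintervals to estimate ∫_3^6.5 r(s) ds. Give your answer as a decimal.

12.25

Δs = 0.5.
Sum = 0.5·[2 + 2.5 + 3 + 3.5 + 4 + 4.5 + 5] = 12.25.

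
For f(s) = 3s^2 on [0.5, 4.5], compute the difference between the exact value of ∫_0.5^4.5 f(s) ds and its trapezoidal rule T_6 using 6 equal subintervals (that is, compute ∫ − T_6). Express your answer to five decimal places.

Exact integral: ∫_0.5^4.5 f(s) ds = 91.
T_6 ≈ 91.8888889.
Error ≈ 91 − 91.8888889 ≈ -0.88889.

-0.88889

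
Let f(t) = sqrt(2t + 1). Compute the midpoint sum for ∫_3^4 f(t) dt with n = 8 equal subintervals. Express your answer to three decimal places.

2.827

Δt = (4 − 3)/8 = 0.125.
Midpoints: 3.0625, 3.1875, 3.3125, 3.4375, 3.5625, 3.6875, 3.8125, 3.9375.
f(3.0625) ≈ 2.669, f(3.1875) ≈ 2.716, f(3.3125) ≈ 2.761, f(3.4375) ≈ 2.806, f(3.5625) ≈ 2.850, f(3.6875) ≈ 2.894, f(3.8125) ≈ 2.937, f(3.9375) ≈ 2.979.
Sum = Δt · [f(3.0625) + f(3.1875) + f(3.3125) + ...].
Sum ≈ 2.827.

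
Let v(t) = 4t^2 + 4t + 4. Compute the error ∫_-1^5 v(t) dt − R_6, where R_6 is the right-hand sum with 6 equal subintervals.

-64

Exact integral: ∫_-1^5 v(t) dt = 240.
R_6 = 304.
Error = 240 − 304 = -64.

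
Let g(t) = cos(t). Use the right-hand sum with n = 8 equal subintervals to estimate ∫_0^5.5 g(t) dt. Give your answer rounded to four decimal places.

Δt = (5.5 − 0)/8 = 0.6875.
Right endpoints: 0.6875, 1.375, 2.0625, 2.75, 3.4375, 4.125, 4.8125, 5.5.
g(0.6875) ≈ 0.7728, g(1.375) ≈ 0.1945, g(2.0625) ≈ -0.4721, g(2.75) ≈ -0.9243, g(3.4375) ≈ -0.9565, g(4.125) ≈ -0.5542, g(4.8125) ≈ 0.0999, g(5.5) ≈ 0.7087.
Sum = Δt · [g(0.6875) + g(1.375) + g(2.0625) + ...].
Sum ≈ -0.7777.

-0.7777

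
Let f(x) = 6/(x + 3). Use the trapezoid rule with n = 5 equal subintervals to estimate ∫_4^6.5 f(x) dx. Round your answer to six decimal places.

1.833455

Δx = (6.5 − 4)/5 = 0.5.
f(4) = 6/7, f(4.5) = 0.8, f(5) = 0.75, f(5.5) = 12/17, f(6) = 2/3, f(6.5) = 12/19.
T_5 = (Δx/2)·[f(x_0) + 2f(x_1) + ... + 2f(x_{4}) + f(x_5)].
Sum ≈ 1.833455.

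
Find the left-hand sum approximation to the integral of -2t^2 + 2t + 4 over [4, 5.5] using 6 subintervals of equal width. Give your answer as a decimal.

Δt = (5.5 − 4)/6 = 0.25.
Left endpoints: 4, 4.25, 4.5, 4.75, 5, 5.25.
f(4) = -20, f(4.25) = -23.625, f(4.5) = -27.5, f(4.75) = -31.625, f(5) = -36, f(5.25) = -40.625.
Sum = Δt · [f(4) + f(4.25) + f(4.5) + ...].
Sum = -44.84375.

-44.84375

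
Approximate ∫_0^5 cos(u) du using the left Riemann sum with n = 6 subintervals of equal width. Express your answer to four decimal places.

-0.6043

Δu = (5 − 0)/6 = 5/6.
Left endpoints: 0, 5/6, 5/3, 2.5, 10/3, 25/6.
f(0) ≈ 1.0000, f(5/6) ≈ 0.6724, f(5/3) ≈ -0.0957, f(2.5) ≈ -0.8011, f(10/3) ≈ -0.9817, f(25/6) ≈ -0.5190.
Sum = Δu · [f(0) + f(5/6) + f(5/3) + ...].
Sum ≈ -0.6043.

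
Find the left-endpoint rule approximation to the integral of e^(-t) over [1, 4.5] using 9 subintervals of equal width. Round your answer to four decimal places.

Δt = (4.5 − 1)/9 = 7/18.
Left endpoints: 1, 25/18, 16/9, 13/6, 23/9, 53/18, 10/3, 67/18, 37/9.
f(1) ≈ 0.3679, f(25/18) ≈ 0.2494, f(16/9) ≈ 0.1690, f(13/6) ≈ 0.1146, f(23/9) ≈ 0.0776, f(53/18) ≈ 0.0526, f(10/3) ≈ 0.0357, f(67/18) ≈ 0.0242, f(37/9) ≈ 0.0164.
Sum = Δt · [f(1) + f(25/18) + f(16/9) + ...].
Sum ≈ 0.4306.

0.4306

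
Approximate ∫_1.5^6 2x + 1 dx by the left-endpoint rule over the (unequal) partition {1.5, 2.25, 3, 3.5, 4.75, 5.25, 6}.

Subinterval widths: 0.75, 0.75, 0.5, 1.25, 0.5, 0.75.
Left endpoints: 1.5, 2.25, 3, 3.5, 4.75, 5.25.
f(1.5) = 4, f(2.25) = 5.5, f(3) = 7, f(3.5) = 8, f(4.75) = 10.5, f(5.25) = 11.5.
Sum = Σ Δx_i · f(x_i).
Sum = 34.5.

34.5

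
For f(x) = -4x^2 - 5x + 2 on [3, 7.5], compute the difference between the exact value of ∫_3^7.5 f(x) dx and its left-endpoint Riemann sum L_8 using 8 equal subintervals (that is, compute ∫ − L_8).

Exact integral: ∫_3^7.5 f(x) dx = -635.625.
L_8 = -577.08984375.
Error = -635.625 − (-577.08984375) = -58.53515625.

-58.53515625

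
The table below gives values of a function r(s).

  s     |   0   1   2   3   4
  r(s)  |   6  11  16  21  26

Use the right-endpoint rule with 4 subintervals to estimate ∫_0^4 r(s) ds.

Δs = 1.
Sum = 1·[11 + 16 + 21 + 26] = 74.

74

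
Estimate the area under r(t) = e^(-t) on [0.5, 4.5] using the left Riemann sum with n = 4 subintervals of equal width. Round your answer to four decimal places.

0.9419

Δt = (4.5 − 0.5)/4 = 1.
Left endpoints: 0.5, 1.5, 2.5, 3.5.
r(0.5) ≈ 0.6065, r(1.5) ≈ 0.2231, r(2.5) ≈ 0.0821, r(3.5) ≈ 0.0302.
Sum = Δt · [r(0.5) + r(1.5) + r(2.5) + r(3.5)].
Sum ≈ 0.9419.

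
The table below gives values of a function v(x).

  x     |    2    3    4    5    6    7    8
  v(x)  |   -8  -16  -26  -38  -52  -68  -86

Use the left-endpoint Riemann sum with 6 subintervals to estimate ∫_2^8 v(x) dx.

Δx = 1.
Sum = 1·[(-8) + (-16) + (-26) + (-38) + (-52) + (-68)] = -208.

-208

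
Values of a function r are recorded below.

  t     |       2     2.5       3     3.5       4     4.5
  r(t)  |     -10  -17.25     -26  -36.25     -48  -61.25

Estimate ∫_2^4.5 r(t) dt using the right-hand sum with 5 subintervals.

Δt = 0.5.
Sum = 0.5·[(-17.25) + (-26) + (-36.25) + (-48) + (-61.25)] = -94.375.

-94.375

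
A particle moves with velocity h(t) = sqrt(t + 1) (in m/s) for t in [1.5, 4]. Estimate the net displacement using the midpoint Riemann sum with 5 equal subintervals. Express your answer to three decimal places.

Δt = (4 − 1.5)/5 = 0.5.
Midpoints: 1.75, 2.25, 2.75, 3.25, 3.75.
h(1.75) ≈ 1.658, h(2.25) ≈ 1.803, h(2.75) ≈ 1.936, h(3.25) ≈ 2.062, h(3.75) ≈ 2.179.
Sum = Δt · [h(1.75) + h(2.25) + h(2.75) + h(3.25) + h(3.75)].
Sum ≈ 4.819.

4.819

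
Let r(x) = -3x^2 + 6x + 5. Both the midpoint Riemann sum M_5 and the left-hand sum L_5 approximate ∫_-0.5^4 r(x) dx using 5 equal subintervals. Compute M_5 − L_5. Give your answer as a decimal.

M_5 = 6.53625.
L_5 = 12.915.
M_5 − L_5 = -6.37875.

-6.37875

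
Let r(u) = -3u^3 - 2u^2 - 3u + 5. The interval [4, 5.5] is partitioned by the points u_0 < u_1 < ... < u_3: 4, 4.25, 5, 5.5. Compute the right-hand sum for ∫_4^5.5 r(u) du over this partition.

-680.35546875

Subinterval widths: 0.25, 0.75, 0.5.
Right endpoints: 4.25, 5, 5.5.
r(4.25) = -274.171875, r(5) = -435, r(5.5) = -571.125.
Sum = Σ Δu_i · r(u_i).
Sum = -680.35546875.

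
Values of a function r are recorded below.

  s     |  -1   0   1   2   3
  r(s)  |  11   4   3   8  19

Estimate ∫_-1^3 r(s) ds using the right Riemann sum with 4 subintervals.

Δs = 1.
Sum = 1·[4 + 3 + 8 + 19] = 34.

34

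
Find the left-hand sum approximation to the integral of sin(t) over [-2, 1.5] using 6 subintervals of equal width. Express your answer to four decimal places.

-1.0291

Δt = (1.5 − (-2))/6 = 7/12.
Left endpoints: -2, -17/12, -5/6, -0.25, 1/3, 11/12.
f(-2) ≈ -0.9093, f(-17/12) ≈ -0.9881, f(-5/6) ≈ -0.7402, f(-0.25) ≈ -0.2474, f(1/3) ≈ 0.3272, f(11/12) ≈ 0.7936.
Sum = Δt · [f(-2) + f(-17/12) + f(-5/6) + ...].
Sum ≈ -1.0291.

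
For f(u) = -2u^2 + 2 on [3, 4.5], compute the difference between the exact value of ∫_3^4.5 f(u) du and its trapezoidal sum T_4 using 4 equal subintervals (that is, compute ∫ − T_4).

0.0703125

Exact integral: ∫_3^4.5 f(u) du = -39.75.
T_4 = -39.8203125.
Error = -39.75 − (-39.8203125) = 0.0703125.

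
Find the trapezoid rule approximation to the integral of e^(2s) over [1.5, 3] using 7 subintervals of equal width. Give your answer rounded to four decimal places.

194.5964

Δs = (3 − 1.5)/7 = 3/14.
f(1.5) ≈ 20.0855, f(12/7) ≈ 30.8326, f(27/14) ≈ 47.3299, f(15/7) ≈ 72.6544, f(33/14) ≈ 111.5291, f(18/7) ≈ 171.2042, f(39/14) ≈ 262.8093, f(3) ≈ 403.4288.
T_7 = (Δs/2)·[f(s_0) + 2f(s_1) + ... + 2f(s_{6}) + f(s_7)].
Sum ≈ 194.5964.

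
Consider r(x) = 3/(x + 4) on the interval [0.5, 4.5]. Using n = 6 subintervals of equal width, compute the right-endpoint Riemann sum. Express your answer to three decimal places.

Δx = (4.5 − 0.5)/6 = 2/3.
Right endpoints: 7/6, 11/6, 2.5, 19/6, 23/6, 4.5.
r(7/6) = 18/31, r(11/6) = 18/35, r(2.5) = 6/13, r(19/6) = 18/43, r(23/6) = 18/47, r(4.5) = 6/17.
Sum = Δx · [r(7/6) + r(11/6) + r(2.5) + ...].
Sum ≈ 1.807.

1.807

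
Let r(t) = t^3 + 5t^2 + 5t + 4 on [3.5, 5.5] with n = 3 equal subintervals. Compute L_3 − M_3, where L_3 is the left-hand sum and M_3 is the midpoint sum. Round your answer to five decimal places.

L_3 ≈ 378.3240741.
M_3 ≈ 448.7129630.
L_3 − M_3 ≈ -70.38889.

-70.38889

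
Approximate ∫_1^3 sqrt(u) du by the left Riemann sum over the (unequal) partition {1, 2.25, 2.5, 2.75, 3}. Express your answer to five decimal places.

Subinterval widths: 1.25, 0.25, 0.25, 0.25.
Left endpoints: 1, 2.25, 2.5, 2.75.
f(1) ≈ 1.00000, f(2.25) ≈ 1.50000, f(2.5) ≈ 1.58114, f(2.75) ≈ 1.65831.
Sum = Σ Δu_i · f(u_i).
Sum ≈ 2.43486.

2.43486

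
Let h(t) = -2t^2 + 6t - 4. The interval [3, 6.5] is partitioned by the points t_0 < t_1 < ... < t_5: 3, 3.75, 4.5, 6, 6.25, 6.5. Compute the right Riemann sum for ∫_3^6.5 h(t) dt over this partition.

-103.875

Subinterval widths: 0.75, 0.75, 1.5, 0.25, 0.25.
Right endpoints: 3.75, 4.5, 6, 6.25, 6.5.
h(3.75) = -9.625, h(4.5) = -17.5, h(6) = -40, h(6.25) = -44.625, h(6.5) = -49.5.
Sum = Σ Δt_i · h(t_i).
Sum = -103.875.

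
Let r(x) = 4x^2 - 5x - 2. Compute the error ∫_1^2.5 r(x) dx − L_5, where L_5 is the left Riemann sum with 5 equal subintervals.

1.935

Exact integral: ∫_1^2.5 r(x) dx = 3.375.
L_5 = 1.44.
Error = 3.375 − 1.44 = 1.935.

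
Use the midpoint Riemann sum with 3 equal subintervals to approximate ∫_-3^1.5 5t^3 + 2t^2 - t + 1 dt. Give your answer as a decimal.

Δt = (1.5 − (-3))/3 = 1.5.
Midpoints: -2.25, -0.75, 0.75.
f(-2.25) = -43.578125, f(-0.75) = 0.765625, f(0.75) = 3.484375.
Sum = Δt · [f(-2.25) + f(-0.75) + f(0.75)].
Sum = -58.9921875.

-58.9921875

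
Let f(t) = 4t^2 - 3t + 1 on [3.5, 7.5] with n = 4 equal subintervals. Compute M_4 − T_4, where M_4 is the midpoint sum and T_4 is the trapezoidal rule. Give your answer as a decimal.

-4

M_4 = 442.
T_4 = 446.
M_4 − T_4 = -4.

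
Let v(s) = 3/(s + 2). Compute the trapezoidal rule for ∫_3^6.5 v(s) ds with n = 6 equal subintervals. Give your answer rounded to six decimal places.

1.594106

Δs = (6.5 − 3)/6 = 7/12.
v(3) = 0.6, v(43/12) = 36/67, v(25/6) = 18/37, v(4.75) = 4/9, v(16/3) = 9/22, v(71/12) = 36/95, v(6.5) = 6/17.
T_6 = (Δs/2)·[v(s_0) + 2v(s_1) + ... + 2v(s_{5}) + v(s_6)].
Sum ≈ 1.594106.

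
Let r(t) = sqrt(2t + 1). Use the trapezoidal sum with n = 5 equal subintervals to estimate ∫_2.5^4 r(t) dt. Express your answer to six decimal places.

Δt = (4 − 2.5)/5 = 0.3.
r(2.5) ≈ 2.449490, r(2.8) ≈ 2.569047, r(3.1) ≈ 2.683282, r(3.4) ≈ 2.792848, r(3.7) ≈ 2.898275, r(4) ≈ 3.000000.
T_5 = (Δt/2)·[r(t_0) + 2r(t_1) + ... + 2r(t_{4}) + r(t_5)].
Sum ≈ 4.100459.

4.100459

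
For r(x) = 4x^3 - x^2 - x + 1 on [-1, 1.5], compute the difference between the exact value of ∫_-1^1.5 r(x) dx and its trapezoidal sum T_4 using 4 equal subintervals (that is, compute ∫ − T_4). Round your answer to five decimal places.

Exact integral: ∫_-1^1.5 r(x) dx ≈ 4.4791667.
T_4 = 4.8046875.
Error ≈ 4.4791667 − 4.8046875 ≈ -0.32552.

-0.32552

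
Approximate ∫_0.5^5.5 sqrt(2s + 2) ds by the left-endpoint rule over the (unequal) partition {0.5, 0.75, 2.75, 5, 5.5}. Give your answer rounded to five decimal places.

Subinterval widths: 0.25, 2, 2.25, 0.5.
Left endpoints: 0.5, 0.75, 2.75, 5.
f(0.5) ≈ 1.73205, f(0.75) ≈ 1.87083, f(2.75) ≈ 2.73861, f(5) ≈ 3.46410.
Sum = Σ Δs_i · f(s_i).
Sum ≈ 12.06860.

12.06860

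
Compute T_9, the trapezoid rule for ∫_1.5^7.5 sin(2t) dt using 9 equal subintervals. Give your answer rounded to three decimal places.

-0.098

Δt = (7.5 − 1.5)/9 = 2/3.
f(1.5) ≈ 0.141, f(13/6) ≈ -0.929, f(17/6) ≈ -0.578, f(3.5) ≈ 0.657, f(25/6) ≈ 0.887, f(29/6) ≈ -0.240, f(5.5) ≈ -1.000, f(37/6) ≈ -0.231, f(41/6) ≈ 0.891, f(7.5) ≈ 0.650.
T_9 = (Δt/2)·[f(t_0) + 2f(t_1) + ... + 2f(t_{8}) + f(t_9)].
Sum ≈ -0.098.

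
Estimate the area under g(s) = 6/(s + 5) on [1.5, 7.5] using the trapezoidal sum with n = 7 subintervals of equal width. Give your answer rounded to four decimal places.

3.9299

Δs = (7.5 − 1.5)/7 = 6/7.
g(1.5) = 12/13, g(33/14) = 84/103, g(45/14) = 84/115, g(57/14) = 84/127, g(69/14) = 84/139, g(81/14) = 84/151, g(93/14) = 84/163, g(7.5) = 0.48.
T_7 = (Δs/2)·[g(s_0) + 2g(s_1) + ... + 2g(s_{6}) + g(s_7)].
Sum ≈ 3.9299.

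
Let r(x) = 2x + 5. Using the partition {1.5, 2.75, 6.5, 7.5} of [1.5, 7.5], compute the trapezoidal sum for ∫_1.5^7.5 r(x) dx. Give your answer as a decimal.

84

Subinterval widths: 1.25, 3.75, 1.
r(1.5) = 8, r(2.75) = 10.5, r(6.5) = 18, r(7.5) = 20.
On each subinterval the trapezoid contributes (Δx_i/2)·[r(x_{i-1}) + r(x_i)].
Sum = 84.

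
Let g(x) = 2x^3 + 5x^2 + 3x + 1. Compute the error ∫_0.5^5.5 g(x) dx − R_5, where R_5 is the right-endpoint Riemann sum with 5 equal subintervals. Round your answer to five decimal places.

Exact integral: ∫_0.5^5.5 g(x) dx ≈ 784.5833333.
R_5 = 1052.5.
Error ≈ 784.5833333 − 1052.5 ≈ -267.91667.

-267.91667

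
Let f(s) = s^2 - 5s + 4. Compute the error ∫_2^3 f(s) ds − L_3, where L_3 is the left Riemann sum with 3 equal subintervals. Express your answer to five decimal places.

-0.01852

Exact integral: ∫_2^3 f(s) ds ≈ -2.1666667.
L_3 ≈ -2.1481481.
Error ≈ -2.1666667 − (-2.1481481) ≈ -0.01852.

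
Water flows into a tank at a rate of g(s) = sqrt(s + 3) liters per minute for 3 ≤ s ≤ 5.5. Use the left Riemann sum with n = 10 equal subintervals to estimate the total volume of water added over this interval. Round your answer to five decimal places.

6.66465

Δs = (5.5 − 3)/10 = 0.25.
Left endpoints: 3, 3.25, 3.5, 3.75, 4, 4.25, 4.5, 4.75, 5, 5.25.
g(3) ≈ 2.44949, g(3.25) ≈ 2.50000, g(3.5) ≈ 2.54951, g(3.75) ≈ 2.59808, g(4) ≈ 2.64575, g(4.25) ≈ 2.69258, g(4.5) ≈ 2.73861, g(4.75) ≈ 2.78388, g(5) ≈ 2.82843, g(5.25) ≈ 2.87228.
Sum = Δs · [g(3) + g(3.25) + g(3.5) + ...].
Sum ≈ 6.66465.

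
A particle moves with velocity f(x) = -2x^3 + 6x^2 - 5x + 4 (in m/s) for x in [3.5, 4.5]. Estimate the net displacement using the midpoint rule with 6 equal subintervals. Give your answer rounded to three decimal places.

-49.458

Δx = (4.5 − 3.5)/6 = 1/6.
Midpoints: 43/12, 3.75, 47/12, 49/12, 4.25, 53/12.
f(43/12) = -24967/864, f(3.75) = -35.84375, f(47/12) = -37763/864, f(49/12) = -45397/864, f(4.25) = -62.40625, f(53/12) = -63377/864.
Sum = Δx · [f(43/12) + f(3.75) + f(47/12) + ...].
Sum ≈ -49.458.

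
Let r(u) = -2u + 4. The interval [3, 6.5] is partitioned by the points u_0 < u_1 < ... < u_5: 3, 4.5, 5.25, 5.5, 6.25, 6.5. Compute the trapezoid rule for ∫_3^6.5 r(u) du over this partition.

Subinterval widths: 1.5, 0.75, 0.25, 0.75, 0.25.
r(3) = -2, r(4.5) = -5, r(5.25) = -6.5, r(5.5) = -7, r(6.25) = -8.5, r(6.5) = -9.
On each subinterval the trapezoid contributes (Δu_i/2)·[r(u_{i-1}) + r(u_i)].
Sum = -19.25.

-19.25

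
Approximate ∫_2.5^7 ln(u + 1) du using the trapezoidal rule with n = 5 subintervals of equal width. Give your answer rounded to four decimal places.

Δu = (7 − 2.5)/5 = 0.9.
f(2.5) ≈ 1.2528, f(3.4) ≈ 1.4816, f(4.3) ≈ 1.6677, f(5.2) ≈ 1.8245, f(6.1) ≈ 1.9601, f(7) ≈ 2.0794.
T_5 = (Δu/2)·[f(u_0) + 2f(u_1) + ... + 2f(u_{4}) + f(u_5)].
Sum ≈ 7.7401.

7.7401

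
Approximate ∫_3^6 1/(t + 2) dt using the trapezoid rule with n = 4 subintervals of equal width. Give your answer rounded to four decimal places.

0.4711

Δt = (6 − 3)/4 = 0.75.
f(3) = 0.2, f(3.75) = 4/23, f(4.5) = 2/13, f(5.25) = 4/29, f(6) = 0.125.
T_4 = (Δt/2)·[f(t_0) + 2f(t_1) + 2f(t_2) + 2f(t_3) + f(t_4)].
Sum ≈ 0.4711.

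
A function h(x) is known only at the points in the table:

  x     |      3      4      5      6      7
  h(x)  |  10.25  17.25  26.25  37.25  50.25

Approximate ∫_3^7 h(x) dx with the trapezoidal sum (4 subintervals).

Δx = 1.
T_4 = (1/2)·[10.25 + 2·17.25 + 2·26.25 + 2·37.25 + 50.25] = 111.

111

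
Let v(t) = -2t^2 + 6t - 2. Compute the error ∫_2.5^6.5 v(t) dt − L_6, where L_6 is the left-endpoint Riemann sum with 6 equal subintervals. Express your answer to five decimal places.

-15.40741

Exact integral: ∫_2.5^6.5 v(t) dt ≈ -72.6666667.
L_6 ≈ -57.2592593.
Error ≈ -72.6666667 − (-57.2592593) ≈ -15.40741.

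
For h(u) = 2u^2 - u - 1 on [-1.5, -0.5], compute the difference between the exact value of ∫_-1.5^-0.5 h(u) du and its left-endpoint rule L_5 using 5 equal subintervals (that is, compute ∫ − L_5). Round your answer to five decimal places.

Exact integral: ∫_-1.5^-0.5 h(u) du ≈ 2.1666667.
L_5 = 2.68.
Error ≈ 2.1666667 − 2.68 ≈ -0.51333.

-0.51333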